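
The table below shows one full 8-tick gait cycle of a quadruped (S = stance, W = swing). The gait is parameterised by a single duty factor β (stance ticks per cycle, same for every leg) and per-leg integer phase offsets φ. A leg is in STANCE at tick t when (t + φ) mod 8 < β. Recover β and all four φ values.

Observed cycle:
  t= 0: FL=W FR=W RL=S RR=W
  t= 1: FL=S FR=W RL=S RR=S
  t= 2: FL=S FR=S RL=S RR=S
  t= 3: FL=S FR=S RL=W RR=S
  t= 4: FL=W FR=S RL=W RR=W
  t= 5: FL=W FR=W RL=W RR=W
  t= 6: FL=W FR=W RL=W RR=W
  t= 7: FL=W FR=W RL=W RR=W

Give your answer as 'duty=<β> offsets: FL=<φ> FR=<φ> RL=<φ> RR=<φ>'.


duty β = stance ticks per leg = 3
FL: stance ticks = 3; W→S at t=1 → φ=7
FR: stance ticks = 3; W→S at t=2 → φ=6
RL: stance ticks = 3; W→S at t=0 → φ=0
RR: stance ticks = 3; W→S at t=1 → φ=7

duty=3 offsets: FL=7 FR=6 RL=0 RR=7


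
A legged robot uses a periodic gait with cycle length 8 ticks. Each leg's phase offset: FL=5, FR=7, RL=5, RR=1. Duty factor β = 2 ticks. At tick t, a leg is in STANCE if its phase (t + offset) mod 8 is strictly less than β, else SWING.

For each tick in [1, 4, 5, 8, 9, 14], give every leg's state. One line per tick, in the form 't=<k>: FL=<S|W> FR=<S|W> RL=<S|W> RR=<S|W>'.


t=1: FL=W FR=S RL=W RR=W
t=4: FL=S FR=W RL=S RR=W
t=5: FL=W FR=W RL=W RR=W
t=8: FL=W FR=W RL=W RR=S
t=9: FL=W FR=S RL=W RR=W
t=14: FL=W FR=W RL=W RR=W

t=1: phase=(6,0,6,2) vs β=2 → FL=W FR=S RL=W RR=W
t=4: phase=(1,3,1,5) vs β=2 → FL=S FR=W RL=S RR=W
t=5: phase=(2,4,2,6) vs β=2 → FL=W FR=W RL=W RR=W
t=8: phase=(5,7,5,1) vs β=2 → FL=W FR=W RL=W RR=S
t=9: phase=(6,0,6,2) vs β=2 → FL=W FR=S RL=W RR=W
t=14: phase=(3,5,3,7) vs β=2 → FL=W FR=W RL=W RR=W


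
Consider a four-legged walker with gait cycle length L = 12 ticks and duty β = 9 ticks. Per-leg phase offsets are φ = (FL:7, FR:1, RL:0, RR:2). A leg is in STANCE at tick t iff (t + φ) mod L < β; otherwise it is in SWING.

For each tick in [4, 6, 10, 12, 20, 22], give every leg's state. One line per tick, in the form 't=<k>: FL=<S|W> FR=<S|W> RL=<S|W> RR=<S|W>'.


t=4: FL=W FR=S RL=S RR=S
t=6: FL=S FR=S RL=S RR=S
t=10: FL=S FR=W RL=W RR=S
t=12: FL=S FR=S RL=S RR=S
t=20: FL=S FR=W RL=S RR=W
t=22: FL=S FR=W RL=W RR=S

t=4: phase=(11,5,4,6) vs β=9 → FL=W FR=S RL=S RR=S
t=6: phase=(1,7,6,8) vs β=9 → FL=S FR=S RL=S RR=S
t=10: phase=(5,11,10,0) vs β=9 → FL=S FR=W RL=W RR=S
t=12: phase=(7,1,0,2) vs β=9 → FL=S FR=S RL=S RR=S
t=20: phase=(3,9,8,10) vs β=9 → FL=S FR=W RL=S RR=W
t=22: phase=(5,11,10,0) vs β=9 → FL=S FR=W RL=W RR=S


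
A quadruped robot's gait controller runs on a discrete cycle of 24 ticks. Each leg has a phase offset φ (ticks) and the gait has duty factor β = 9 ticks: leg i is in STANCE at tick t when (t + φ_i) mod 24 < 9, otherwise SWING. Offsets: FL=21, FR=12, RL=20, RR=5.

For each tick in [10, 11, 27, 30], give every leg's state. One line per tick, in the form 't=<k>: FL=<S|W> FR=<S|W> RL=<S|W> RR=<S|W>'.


t=10: FL=S FR=W RL=S RR=W
t=11: FL=S FR=W RL=S RR=W
t=27: FL=S FR=W RL=W RR=S
t=30: FL=S FR=W RL=S RR=W

t=10: phase=(7,22,6,15) vs β=9 → FL=S FR=W RL=S RR=W
t=11: phase=(8,23,7,16) vs β=9 → FL=S FR=W RL=S RR=W
t=27: phase=(0,15,23,8) vs β=9 → FL=S FR=W RL=W RR=S
t=30: phase=(3,18,2,11) vs β=9 → FL=S FR=W RL=S RR=W


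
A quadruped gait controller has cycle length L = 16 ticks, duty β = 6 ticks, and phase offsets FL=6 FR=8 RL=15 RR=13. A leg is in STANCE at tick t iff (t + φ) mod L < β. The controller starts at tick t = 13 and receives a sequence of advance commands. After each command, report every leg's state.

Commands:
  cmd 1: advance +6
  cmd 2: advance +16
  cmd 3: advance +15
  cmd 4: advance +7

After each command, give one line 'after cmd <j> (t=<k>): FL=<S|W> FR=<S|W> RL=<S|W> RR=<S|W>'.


start t=13: FL=S FR=S RL=W RR=W
cmd 1: advance +6 → t=19, phase=(9,11,2,0) → FL=W FR=W RL=S RR=S
cmd 2: advance +16 → t=35, phase=(9,11,2,0) → FL=W FR=W RL=S RR=S
cmd 3: advance +15 → t=50, phase=(8,10,1,15) → FL=W FR=W RL=S RR=W
cmd 4: advance +7 → t=57, phase=(15,1,8,6) → FL=W FR=S RL=W RR=W

after cmd 1 (t=19): FL=W FR=W RL=S RR=S
after cmd 2 (t=35): FL=W FR=W RL=S RR=S
after cmd 3 (t=50): FL=W FR=W RL=S RR=W
after cmd 4 (t=57): FL=W FR=S RL=W RR=W


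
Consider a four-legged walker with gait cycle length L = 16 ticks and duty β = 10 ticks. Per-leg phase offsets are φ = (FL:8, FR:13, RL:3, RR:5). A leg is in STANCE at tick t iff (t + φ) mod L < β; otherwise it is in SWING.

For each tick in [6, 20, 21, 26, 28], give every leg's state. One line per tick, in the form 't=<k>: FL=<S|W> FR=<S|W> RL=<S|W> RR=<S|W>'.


t=6: FL=W FR=S RL=S RR=W
t=20: FL=W FR=S RL=S RR=S
t=21: FL=W FR=S RL=S RR=W
t=26: FL=S FR=S RL=W RR=W
t=28: FL=S FR=S RL=W RR=S

t=6: phase=(14,3,9,11) vs β=10 → FL=W FR=S RL=S RR=W
t=20: phase=(12,1,7,9) vs β=10 → FL=W FR=S RL=S RR=S
t=21: phase=(13,2,8,10) vs β=10 → FL=W FR=S RL=S RR=W
t=26: phase=(2,7,13,15) vs β=10 → FL=S FR=S RL=W RR=W
t=28: phase=(4,9,15,1) vs β=10 → FL=S FR=S RL=W RR=S


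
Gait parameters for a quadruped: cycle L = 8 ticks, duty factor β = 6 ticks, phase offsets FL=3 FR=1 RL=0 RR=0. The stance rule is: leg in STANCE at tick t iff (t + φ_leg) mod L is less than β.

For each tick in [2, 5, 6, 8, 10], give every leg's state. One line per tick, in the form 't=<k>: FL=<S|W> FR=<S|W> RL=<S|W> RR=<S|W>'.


t=2: phase=(5,3,2,2) vs β=6 → FL=S FR=S RL=S RR=S
t=5: phase=(0,6,5,5) vs β=6 → FL=S FR=W RL=S RR=S
t=6: phase=(1,7,6,6) vs β=6 → FL=S FR=W RL=W RR=W
t=8: phase=(3,1,0,0) vs β=6 → FL=S FR=S RL=S RR=S
t=10: phase=(5,3,2,2) vs β=6 → FL=S FR=S RL=S RR=S

t=2: FL=S FR=S RL=S RR=S
t=5: FL=S FR=W RL=S RR=S
t=6: FL=S FR=W RL=W RR=W
t=8: FL=S FR=S RL=S RR=S
t=10: FL=S FR=S RL=S RR=S


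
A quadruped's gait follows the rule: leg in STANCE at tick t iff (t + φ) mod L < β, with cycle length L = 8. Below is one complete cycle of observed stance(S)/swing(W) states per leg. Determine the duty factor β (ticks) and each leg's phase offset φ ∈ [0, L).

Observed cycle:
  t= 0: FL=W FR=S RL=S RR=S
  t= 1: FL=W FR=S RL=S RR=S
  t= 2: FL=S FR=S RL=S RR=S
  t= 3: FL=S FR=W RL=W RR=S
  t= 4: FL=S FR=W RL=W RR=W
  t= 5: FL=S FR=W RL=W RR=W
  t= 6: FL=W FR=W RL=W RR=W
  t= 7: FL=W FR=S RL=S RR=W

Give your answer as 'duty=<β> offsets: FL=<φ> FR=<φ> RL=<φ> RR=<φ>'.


duty=4 offsets: FL=6 FR=1 RL=1 RR=0

duty β = stance ticks per leg = 4
FL: stance ticks = 4; W→S at t=2 → φ=6
FR: stance ticks = 4; W→S at t=7 → φ=1
RL: stance ticks = 4; W→S at t=7 → φ=1
RR: stance ticks = 4; W→S at t=0 → φ=0


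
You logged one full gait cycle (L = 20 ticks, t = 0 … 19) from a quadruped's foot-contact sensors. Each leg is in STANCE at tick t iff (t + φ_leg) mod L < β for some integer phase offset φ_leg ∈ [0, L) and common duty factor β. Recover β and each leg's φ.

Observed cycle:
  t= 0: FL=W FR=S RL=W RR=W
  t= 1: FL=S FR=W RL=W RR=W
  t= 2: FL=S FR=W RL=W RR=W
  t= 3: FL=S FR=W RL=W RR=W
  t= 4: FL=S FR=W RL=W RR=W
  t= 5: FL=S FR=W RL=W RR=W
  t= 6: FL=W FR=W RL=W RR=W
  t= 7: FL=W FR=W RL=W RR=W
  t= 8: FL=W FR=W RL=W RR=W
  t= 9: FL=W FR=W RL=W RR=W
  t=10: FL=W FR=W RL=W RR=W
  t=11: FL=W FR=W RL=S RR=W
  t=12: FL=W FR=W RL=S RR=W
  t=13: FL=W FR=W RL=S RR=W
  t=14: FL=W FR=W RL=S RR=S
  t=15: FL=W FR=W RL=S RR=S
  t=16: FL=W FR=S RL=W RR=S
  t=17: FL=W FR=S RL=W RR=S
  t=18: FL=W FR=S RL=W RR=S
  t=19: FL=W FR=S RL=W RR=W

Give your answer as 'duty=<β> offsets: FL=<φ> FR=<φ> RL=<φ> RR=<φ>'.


duty β = stance ticks per leg = 5
FL: stance ticks = 5; W→S at t=1 → φ=19
FR: stance ticks = 5; W→S at t=16 → φ=4
RL: stance ticks = 5; W→S at t=11 → φ=9
RR: stance ticks = 5; W→S at t=14 → φ=6

duty=5 offsets: FL=19 FR=4 RL=9 RR=6


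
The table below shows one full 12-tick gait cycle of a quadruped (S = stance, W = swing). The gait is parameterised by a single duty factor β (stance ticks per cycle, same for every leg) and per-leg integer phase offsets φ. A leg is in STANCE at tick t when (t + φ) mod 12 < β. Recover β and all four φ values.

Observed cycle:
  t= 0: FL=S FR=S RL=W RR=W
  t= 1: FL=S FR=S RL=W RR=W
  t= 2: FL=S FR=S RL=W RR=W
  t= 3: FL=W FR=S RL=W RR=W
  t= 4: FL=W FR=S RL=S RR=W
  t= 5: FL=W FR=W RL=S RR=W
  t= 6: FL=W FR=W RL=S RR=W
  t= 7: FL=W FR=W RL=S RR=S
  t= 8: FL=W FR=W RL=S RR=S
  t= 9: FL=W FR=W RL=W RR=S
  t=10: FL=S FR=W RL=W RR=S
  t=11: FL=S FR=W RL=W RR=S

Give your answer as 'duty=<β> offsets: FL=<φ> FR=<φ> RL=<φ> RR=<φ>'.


duty=5 offsets: FL=2 FR=0 RL=8 RR=5

duty β = stance ticks per leg = 5
FL: stance ticks = 5; W→S at t=10 → φ=2
FR: stance ticks = 5; W→S at t=0 → φ=0
RL: stance ticks = 5; W→S at t=4 → φ=8
RR: stance ticks = 5; W→S at t=7 → φ=5


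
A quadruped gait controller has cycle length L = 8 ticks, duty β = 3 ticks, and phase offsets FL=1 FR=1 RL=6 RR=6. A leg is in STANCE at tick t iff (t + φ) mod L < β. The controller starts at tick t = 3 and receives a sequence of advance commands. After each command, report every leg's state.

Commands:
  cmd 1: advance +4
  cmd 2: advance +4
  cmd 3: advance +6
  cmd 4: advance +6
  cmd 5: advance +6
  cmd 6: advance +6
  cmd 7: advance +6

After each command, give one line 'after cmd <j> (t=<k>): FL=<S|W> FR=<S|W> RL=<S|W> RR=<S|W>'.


start t=3: FL=W FR=W RL=S RR=S
cmd 1: advance +4 → t=7, phase=(0,0,5,5) → FL=S FR=S RL=W RR=W
cmd 2: advance +4 → t=11, phase=(4,4,1,1) → FL=W FR=W RL=S RR=S
cmd 3: advance +6 → t=17, phase=(2,2,7,7) → FL=S FR=S RL=W RR=W
cmd 4: advance +6 → t=23, phase=(0,0,5,5) → FL=S FR=S RL=W RR=W
cmd 5: advance +6 → t=29, phase=(6,6,3,3) → FL=W FR=W RL=W RR=W
cmd 6: advance +6 → t=35, phase=(4,4,1,1) → FL=W FR=W RL=S RR=S
cmd 7: advance +6 → t=41, phase=(2,2,7,7) → FL=S FR=S RL=W RR=W

after cmd 1 (t=7): FL=S FR=S RL=W RR=W
after cmd 2 (t=11): FL=W FR=W RL=S RR=S
after cmd 3 (t=17): FL=S FR=S RL=W RR=W
after cmd 4 (t=23): FL=S FR=S RL=W RR=W
after cmd 5 (t=29): FL=W FR=W RL=W RR=W
after cmd 6 (t=35): FL=W FR=W RL=S RR=S
after cmd 7 (t=41): FL=S FR=S RL=W RR=W


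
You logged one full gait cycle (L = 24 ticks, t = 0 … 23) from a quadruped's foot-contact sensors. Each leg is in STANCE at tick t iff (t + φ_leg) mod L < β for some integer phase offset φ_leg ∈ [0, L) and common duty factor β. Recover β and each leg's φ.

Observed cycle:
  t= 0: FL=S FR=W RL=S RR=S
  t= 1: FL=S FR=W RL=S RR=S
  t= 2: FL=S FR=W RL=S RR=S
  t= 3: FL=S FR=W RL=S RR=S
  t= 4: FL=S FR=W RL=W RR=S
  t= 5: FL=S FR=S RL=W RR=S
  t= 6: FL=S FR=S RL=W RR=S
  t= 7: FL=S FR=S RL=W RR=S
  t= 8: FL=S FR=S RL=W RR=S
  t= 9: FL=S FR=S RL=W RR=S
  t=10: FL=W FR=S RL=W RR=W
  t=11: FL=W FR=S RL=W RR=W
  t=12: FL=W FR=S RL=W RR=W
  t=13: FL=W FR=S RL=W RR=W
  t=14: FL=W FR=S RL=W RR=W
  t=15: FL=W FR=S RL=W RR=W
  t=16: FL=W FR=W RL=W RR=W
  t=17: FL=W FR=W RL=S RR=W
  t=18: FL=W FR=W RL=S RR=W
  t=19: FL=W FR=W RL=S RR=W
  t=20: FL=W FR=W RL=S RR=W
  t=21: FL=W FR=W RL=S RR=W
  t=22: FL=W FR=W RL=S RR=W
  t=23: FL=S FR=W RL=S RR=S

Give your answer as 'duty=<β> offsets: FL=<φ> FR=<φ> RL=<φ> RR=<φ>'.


duty=11 offsets: FL=1 FR=19 RL=7 RR=1

duty β = stance ticks per leg = 11
FL: stance ticks = 11; W→S at t=23 → φ=1
FR: stance ticks = 11; W→S at t=5 → φ=19
RL: stance ticks = 11; W→S at t=17 → φ=7
RR: stance ticks = 11; W→S at t=23 → φ=1


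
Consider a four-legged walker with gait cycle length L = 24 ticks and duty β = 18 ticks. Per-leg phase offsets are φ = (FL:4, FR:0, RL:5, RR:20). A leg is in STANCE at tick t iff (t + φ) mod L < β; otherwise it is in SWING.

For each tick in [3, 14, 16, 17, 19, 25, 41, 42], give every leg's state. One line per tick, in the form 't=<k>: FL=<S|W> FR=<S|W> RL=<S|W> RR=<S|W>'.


t=3: FL=S FR=S RL=S RR=W
t=14: FL=W FR=S RL=W RR=S
t=16: FL=W FR=S RL=W RR=S
t=17: FL=W FR=S RL=W RR=S
t=19: FL=W FR=W RL=S RR=S
t=25: FL=S FR=S RL=S RR=W
t=41: FL=W FR=S RL=W RR=S
t=42: FL=W FR=W RL=W RR=S

t=3: phase=(7,3,8,23) vs β=18 → FL=S FR=S RL=S RR=W
t=14: phase=(18,14,19,10) vs β=18 → FL=W FR=S RL=W RR=S
t=16: phase=(20,16,21,12) vs β=18 → FL=W FR=S RL=W RR=S
t=17: phase=(21,17,22,13) vs β=18 → FL=W FR=S RL=W RR=S
t=19: phase=(23,19,0,15) vs β=18 → FL=W FR=W RL=S RR=S
t=25: phase=(5,1,6,21) vs β=18 → FL=S FR=S RL=S RR=W
t=41: phase=(21,17,22,13) vs β=18 → FL=W FR=S RL=W RR=S
t=42: phase=(22,18,23,14) vs β=18 → FL=W FR=W RL=W RR=S


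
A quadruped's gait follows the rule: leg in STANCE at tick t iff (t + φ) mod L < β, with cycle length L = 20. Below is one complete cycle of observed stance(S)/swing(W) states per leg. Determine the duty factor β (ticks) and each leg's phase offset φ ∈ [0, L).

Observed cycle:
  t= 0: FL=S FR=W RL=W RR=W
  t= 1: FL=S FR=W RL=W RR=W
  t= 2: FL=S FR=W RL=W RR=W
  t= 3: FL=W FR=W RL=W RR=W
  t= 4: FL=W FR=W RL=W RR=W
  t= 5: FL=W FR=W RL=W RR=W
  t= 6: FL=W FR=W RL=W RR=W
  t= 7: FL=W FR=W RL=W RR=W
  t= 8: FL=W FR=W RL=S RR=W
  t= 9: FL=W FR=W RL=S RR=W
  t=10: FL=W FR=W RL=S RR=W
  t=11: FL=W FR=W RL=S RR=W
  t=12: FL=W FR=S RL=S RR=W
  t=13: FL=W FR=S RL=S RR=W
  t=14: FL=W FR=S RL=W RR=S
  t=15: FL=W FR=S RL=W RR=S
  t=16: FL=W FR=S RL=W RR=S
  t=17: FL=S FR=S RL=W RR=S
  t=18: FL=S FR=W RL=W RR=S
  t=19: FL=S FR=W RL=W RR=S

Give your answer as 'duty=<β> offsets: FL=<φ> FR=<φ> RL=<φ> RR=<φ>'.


duty=6 offsets: FL=3 FR=8 RL=12 RR=6

duty β = stance ticks per leg = 6
FL: stance ticks = 6; W→S at t=17 → φ=3
FR: stance ticks = 6; W→S at t=12 → φ=8
RL: stance ticks = 6; W→S at t=8 → φ=12
RR: stance ticks = 6; W→S at t=14 → φ=6


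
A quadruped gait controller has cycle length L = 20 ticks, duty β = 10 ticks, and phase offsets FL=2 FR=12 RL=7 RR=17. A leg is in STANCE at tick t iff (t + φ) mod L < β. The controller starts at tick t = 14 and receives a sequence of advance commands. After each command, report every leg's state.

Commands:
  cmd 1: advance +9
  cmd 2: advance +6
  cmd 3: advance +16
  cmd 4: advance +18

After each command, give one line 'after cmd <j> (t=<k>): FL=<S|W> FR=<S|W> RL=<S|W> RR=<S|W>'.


start t=14: FL=W FR=S RL=S RR=W
cmd 1: advance +9 → t=23, phase=(5,15,10,0) → FL=S FR=W RL=W RR=S
cmd 2: advance +6 → t=29, phase=(11,1,16,6) → FL=W FR=S RL=W RR=S
cmd 3: advance +16 → t=45, phase=(7,17,12,2) → FL=S FR=W RL=W RR=S
cmd 4: advance +18 → t=63, phase=(5,15,10,0) → FL=S FR=W RL=W RR=S

after cmd 1 (t=23): FL=S FR=W RL=W RR=S
after cmd 2 (t=29): FL=W FR=S RL=W RR=S
after cmd 3 (t=45): FL=S FR=W RL=W RR=S
after cmd 4 (t=63): FL=S FR=W RL=W RR=S


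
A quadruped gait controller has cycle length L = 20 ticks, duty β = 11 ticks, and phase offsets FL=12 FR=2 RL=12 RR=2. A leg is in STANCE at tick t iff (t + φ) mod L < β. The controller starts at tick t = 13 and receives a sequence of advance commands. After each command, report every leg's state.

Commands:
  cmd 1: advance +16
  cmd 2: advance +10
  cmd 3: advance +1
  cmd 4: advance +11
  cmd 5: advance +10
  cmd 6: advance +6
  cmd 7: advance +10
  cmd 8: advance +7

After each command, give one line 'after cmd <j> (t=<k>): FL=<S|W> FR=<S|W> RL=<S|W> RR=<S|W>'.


after cmd 1 (t=29): FL=S FR=W RL=S RR=W
after cmd 2 (t=39): FL=W FR=S RL=W RR=S
after cmd 3 (t=40): FL=W FR=S RL=W RR=S
after cmd 4 (t=51): FL=S FR=W RL=S RR=W
after cmd 5 (t=61): FL=W FR=S RL=W RR=S
after cmd 6 (t=67): FL=W FR=S RL=W RR=S
after cmd 7 (t=77): FL=S FR=W RL=S RR=W
after cmd 8 (t=84): FL=W FR=S RL=W RR=S

start t=13: FL=S FR=W RL=S RR=W
cmd 1: advance +16 → t=29, phase=(1,11,1,11) → FL=S FR=W RL=S RR=W
cmd 2: advance +10 → t=39, phase=(11,1,11,1) → FL=W FR=S RL=W RR=S
cmd 3: advance +1 → t=40, phase=(12,2,12,2) → FL=W FR=S RL=W RR=S
cmd 4: advance +11 → t=51, phase=(3,13,3,13) → FL=S FR=W RL=S RR=W
cmd 5: advance +10 → t=61, phase=(13,3,13,3) → FL=W FR=S RL=W RR=S
cmd 6: advance +6 → t=67, phase=(19,9,19,9) → FL=W FR=S RL=W RR=S
cmd 7: advance +10 → t=77, phase=(9,19,9,19) → FL=S FR=W RL=S RR=W
cmd 8: advance +7 → t=84, phase=(16,6,16,6) → FL=W FR=S RL=W RR=S


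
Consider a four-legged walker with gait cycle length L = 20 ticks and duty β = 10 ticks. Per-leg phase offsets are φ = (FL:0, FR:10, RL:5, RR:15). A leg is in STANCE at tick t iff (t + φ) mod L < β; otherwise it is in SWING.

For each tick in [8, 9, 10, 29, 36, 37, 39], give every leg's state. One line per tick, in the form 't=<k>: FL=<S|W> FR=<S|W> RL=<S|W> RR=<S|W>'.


t=8: phase=(8,18,13,3) vs β=10 → FL=S FR=W RL=W RR=S
t=9: phase=(9,19,14,4) vs β=10 → FL=S FR=W RL=W RR=S
t=10: phase=(10,0,15,5) vs β=10 → FL=W FR=S RL=W RR=S
t=29: phase=(9,19,14,4) vs β=10 → FL=S FR=W RL=W RR=S
t=36: phase=(16,6,1,11) vs β=10 → FL=W FR=S RL=S RR=W
t=37: phase=(17,7,2,12) vs β=10 → FL=W FR=S RL=S RR=W
t=39: phase=(19,9,4,14) vs β=10 → FL=W FR=S RL=S RR=W

t=8: FL=S FR=W RL=W RR=S
t=9: FL=S FR=W RL=W RR=S
t=10: FL=W FR=S RL=W RR=S
t=29: FL=S FR=W RL=W RR=S
t=36: FL=W FR=S RL=S RR=W
t=37: FL=W FR=S RL=S RR=W
t=39: FL=W FR=S RL=S RR=W


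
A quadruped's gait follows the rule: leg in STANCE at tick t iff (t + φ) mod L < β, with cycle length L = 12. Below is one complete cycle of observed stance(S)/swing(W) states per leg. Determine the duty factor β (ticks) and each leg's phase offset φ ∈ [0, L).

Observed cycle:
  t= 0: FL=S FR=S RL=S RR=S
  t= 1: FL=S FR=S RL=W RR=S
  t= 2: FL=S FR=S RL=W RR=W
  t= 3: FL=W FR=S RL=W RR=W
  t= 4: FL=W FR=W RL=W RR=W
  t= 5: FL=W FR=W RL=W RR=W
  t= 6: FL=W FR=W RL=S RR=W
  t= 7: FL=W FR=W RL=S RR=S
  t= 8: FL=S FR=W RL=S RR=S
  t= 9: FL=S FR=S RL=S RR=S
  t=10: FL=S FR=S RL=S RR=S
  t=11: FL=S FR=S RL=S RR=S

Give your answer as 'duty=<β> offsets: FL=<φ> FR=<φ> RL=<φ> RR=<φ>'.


duty β = stance ticks per leg = 7
FL: stance ticks = 7; W→S at t=8 → φ=4
FR: stance ticks = 7; W→S at t=9 → φ=3
RL: stance ticks = 7; W→S at t=6 → φ=6
RR: stance ticks = 7; W→S at t=7 → φ=5

duty=7 offsets: FL=4 FR=3 RL=6 RR=5


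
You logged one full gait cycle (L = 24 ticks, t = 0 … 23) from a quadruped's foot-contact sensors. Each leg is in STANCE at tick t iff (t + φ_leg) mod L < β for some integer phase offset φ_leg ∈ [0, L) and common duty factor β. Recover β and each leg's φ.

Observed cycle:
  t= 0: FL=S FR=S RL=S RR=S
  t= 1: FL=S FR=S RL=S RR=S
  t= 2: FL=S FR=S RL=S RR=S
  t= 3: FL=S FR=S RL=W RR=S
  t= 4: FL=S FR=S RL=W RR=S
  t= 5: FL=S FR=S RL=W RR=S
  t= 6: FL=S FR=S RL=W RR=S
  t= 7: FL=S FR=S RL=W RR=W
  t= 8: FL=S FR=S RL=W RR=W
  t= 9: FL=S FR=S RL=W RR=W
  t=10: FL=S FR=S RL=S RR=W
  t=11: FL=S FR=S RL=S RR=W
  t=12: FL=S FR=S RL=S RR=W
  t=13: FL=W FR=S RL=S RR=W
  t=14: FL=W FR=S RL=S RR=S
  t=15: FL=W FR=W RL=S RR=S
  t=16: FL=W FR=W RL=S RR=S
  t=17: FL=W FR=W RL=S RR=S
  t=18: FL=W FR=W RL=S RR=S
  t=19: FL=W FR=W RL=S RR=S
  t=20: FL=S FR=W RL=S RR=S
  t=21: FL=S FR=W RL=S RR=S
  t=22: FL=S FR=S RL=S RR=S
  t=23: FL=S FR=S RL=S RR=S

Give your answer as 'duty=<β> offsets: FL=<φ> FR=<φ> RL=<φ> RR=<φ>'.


duty β = stance ticks per leg = 17
FL: stance ticks = 17; W→S at t=20 → φ=4
FR: stance ticks = 17; W→S at t=22 → φ=2
RL: stance ticks = 17; W→S at t=10 → φ=14
RR: stance ticks = 17; W→S at t=14 → φ=10

duty=17 offsets: FL=4 FR=2 RL=14 RR=10


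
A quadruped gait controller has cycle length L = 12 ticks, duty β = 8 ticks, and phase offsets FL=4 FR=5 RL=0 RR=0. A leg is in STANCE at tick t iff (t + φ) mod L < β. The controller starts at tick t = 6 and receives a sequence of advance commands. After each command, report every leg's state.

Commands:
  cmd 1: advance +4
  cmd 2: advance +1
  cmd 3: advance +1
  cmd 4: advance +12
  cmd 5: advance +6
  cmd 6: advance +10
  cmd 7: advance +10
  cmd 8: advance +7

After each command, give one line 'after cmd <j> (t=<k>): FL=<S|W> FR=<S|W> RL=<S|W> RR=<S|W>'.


start t=6: FL=W FR=W RL=S RR=S
cmd 1: advance +4 → t=10, phase=(2,3,10,10) → FL=S FR=S RL=W RR=W
cmd 2: advance +1 → t=11, phase=(3,4,11,11) → FL=S FR=S RL=W RR=W
cmd 3: advance +1 → t=12, phase=(4,5,0,0) → FL=S FR=S RL=S RR=S
cmd 4: advance +12 → t=24, phase=(4,5,0,0) → FL=S FR=S RL=S RR=S
cmd 5: advance +6 → t=30, phase=(10,11,6,6) → FL=W FR=W RL=S RR=S
cmd 6: advance +10 → t=40, phase=(8,9,4,4) → FL=W FR=W RL=S RR=S
cmd 7: advance +10 → t=50, phase=(6,7,2,2) → FL=S FR=S RL=S RR=S
cmd 8: advance +7 → t=57, phase=(1,2,9,9) → FL=S FR=S RL=W RR=W

after cmd 1 (t=10): FL=S FR=S RL=W RR=W
after cmd 2 (t=11): FL=S FR=S RL=W RR=W
after cmd 3 (t=12): FL=S FR=S RL=S RR=S
after cmd 4 (t=24): FL=S FR=S RL=S RR=S
after cmd 5 (t=30): FL=W FR=W RL=S RR=S
after cmd 6 (t=40): FL=W FR=W RL=S RR=S
after cmd 7 (t=50): FL=S FR=S RL=S RR=S
after cmd 8 (t=57): FL=S FR=S RL=W RR=W


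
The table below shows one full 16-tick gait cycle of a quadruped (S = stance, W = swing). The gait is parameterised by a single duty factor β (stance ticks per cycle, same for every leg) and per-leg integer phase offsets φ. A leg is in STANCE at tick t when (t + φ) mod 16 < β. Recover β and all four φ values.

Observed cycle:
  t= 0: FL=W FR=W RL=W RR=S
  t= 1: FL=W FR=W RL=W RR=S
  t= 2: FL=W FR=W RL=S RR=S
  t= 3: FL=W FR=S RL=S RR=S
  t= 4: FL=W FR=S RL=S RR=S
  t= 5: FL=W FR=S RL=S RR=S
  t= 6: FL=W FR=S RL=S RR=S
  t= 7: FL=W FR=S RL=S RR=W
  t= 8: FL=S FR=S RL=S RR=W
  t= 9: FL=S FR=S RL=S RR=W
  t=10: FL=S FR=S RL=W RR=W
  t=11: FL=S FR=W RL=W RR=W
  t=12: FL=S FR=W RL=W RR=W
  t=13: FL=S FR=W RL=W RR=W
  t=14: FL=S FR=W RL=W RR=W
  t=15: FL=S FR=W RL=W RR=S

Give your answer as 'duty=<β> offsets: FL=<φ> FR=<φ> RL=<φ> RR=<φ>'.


duty β = stance ticks per leg = 8
FL: stance ticks = 8; W→S at t=8 → φ=8
FR: stance ticks = 8; W→S at t=3 → φ=13
RL: stance ticks = 8; W→S at t=2 → φ=14
RR: stance ticks = 8; W→S at t=15 → φ=1

duty=8 offsets: FL=8 FR=13 RL=14 RR=1


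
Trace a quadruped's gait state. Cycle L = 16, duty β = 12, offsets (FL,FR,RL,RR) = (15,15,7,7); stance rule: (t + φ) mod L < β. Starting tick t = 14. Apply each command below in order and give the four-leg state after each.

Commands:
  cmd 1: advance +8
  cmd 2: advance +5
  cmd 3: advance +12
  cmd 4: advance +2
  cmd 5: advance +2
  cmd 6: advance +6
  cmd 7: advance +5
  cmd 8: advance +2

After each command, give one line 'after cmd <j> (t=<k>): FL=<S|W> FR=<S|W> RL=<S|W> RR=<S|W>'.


after cmd 1 (t=22): FL=S FR=S RL=W RR=W
after cmd 2 (t=27): FL=S FR=S RL=S RR=S
after cmd 3 (t=39): FL=S FR=S RL=W RR=W
after cmd 4 (t=41): FL=S FR=S RL=S RR=S
after cmd 5 (t=43): FL=S FR=S RL=S RR=S
after cmd 6 (t=49): FL=S FR=S RL=S RR=S
after cmd 7 (t=54): FL=S FR=S RL=W RR=W
after cmd 8 (t=56): FL=S FR=S RL=W RR=W

start t=14: FL=W FR=W RL=S RR=S
cmd 1: advance +8 → t=22, phase=(5,5,13,13) → FL=S FR=S RL=W RR=W
cmd 2: advance +5 → t=27, phase=(10,10,2,2) → FL=S FR=S RL=S RR=S
cmd 3: advance +12 → t=39, phase=(6,6,14,14) → FL=S FR=S RL=W RR=W
cmd 4: advance +2 → t=41, phase=(8,8,0,0) → FL=S FR=S RL=S RR=S
cmd 5: advance +2 → t=43, phase=(10,10,2,2) → FL=S FR=S RL=S RR=S
cmd 6: advance +6 → t=49, phase=(0,0,8,8) → FL=S FR=S RL=S RR=S
cmd 7: advance +5 → t=54, phase=(5,5,13,13) → FL=S FR=S RL=W RR=W
cmd 8: advance +2 → t=56, phase=(7,7,15,15) → FL=S FR=S RL=W RR=W


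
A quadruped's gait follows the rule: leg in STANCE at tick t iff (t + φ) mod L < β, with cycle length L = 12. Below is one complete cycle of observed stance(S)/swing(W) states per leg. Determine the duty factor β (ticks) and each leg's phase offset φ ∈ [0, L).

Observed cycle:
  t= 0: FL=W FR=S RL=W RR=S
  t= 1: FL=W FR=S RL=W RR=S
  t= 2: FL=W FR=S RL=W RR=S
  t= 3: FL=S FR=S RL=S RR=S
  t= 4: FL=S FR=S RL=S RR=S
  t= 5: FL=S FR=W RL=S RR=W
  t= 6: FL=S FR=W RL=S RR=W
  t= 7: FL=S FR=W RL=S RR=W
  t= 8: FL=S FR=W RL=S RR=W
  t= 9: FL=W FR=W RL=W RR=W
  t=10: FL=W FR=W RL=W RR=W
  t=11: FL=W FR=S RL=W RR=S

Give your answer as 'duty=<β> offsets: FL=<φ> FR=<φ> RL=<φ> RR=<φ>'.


duty=6 offsets: FL=9 FR=1 RL=9 RR=1

duty β = stance ticks per leg = 6
FL: stance ticks = 6; W→S at t=3 → φ=9
FR: stance ticks = 6; W→S at t=11 → φ=1
RL: stance ticks = 6; W→S at t=3 → φ=9
RR: stance ticks = 6; W→S at t=11 → φ=1


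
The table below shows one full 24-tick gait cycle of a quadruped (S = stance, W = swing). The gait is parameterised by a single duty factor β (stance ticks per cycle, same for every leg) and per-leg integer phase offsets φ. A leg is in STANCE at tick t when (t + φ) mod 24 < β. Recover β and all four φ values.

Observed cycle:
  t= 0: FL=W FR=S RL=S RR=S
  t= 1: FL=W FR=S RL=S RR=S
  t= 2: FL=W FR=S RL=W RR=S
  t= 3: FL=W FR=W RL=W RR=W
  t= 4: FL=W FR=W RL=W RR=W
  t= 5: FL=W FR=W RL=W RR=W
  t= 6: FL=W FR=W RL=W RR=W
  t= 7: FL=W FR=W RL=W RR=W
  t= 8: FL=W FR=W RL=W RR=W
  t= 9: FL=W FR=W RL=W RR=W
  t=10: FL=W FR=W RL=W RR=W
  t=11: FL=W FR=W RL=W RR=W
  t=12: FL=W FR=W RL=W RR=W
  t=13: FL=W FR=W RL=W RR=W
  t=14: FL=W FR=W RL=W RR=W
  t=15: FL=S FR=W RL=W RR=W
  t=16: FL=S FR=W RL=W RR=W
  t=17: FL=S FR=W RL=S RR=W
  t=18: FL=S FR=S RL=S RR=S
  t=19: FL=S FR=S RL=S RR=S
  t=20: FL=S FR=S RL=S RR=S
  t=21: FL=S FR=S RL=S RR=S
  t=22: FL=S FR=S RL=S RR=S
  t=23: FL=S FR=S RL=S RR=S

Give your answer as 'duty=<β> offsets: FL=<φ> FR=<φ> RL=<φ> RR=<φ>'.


duty=9 offsets: FL=9 FR=6 RL=7 RR=6

duty β = stance ticks per leg = 9
FL: stance ticks = 9; W→S at t=15 → φ=9
FR: stance ticks = 9; W→S at t=18 → φ=6
RL: stance ticks = 9; W→S at t=17 → φ=7
RR: stance ticks = 9; W→S at t=18 → φ=6


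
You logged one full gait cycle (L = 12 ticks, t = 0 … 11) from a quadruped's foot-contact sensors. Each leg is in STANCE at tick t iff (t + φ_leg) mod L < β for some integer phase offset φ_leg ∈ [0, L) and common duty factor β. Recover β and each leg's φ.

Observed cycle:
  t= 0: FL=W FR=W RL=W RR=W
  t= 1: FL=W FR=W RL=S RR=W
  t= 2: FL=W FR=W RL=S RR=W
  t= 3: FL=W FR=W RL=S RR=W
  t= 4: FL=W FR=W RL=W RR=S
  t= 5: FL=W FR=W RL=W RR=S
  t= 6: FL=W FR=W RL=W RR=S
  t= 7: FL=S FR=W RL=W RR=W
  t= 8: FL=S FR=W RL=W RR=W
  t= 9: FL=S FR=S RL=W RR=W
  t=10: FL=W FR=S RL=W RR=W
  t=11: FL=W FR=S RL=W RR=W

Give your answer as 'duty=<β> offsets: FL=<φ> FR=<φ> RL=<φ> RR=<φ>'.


duty=3 offsets: FL=5 FR=3 RL=11 RR=8

duty β = stance ticks per leg = 3
FL: stance ticks = 3; W→S at t=7 → φ=5
FR: stance ticks = 3; W→S at t=9 → φ=3
RL: stance ticks = 3; W→S at t=1 → φ=11
RR: stance ticks = 3; W→S at t=4 → φ=8


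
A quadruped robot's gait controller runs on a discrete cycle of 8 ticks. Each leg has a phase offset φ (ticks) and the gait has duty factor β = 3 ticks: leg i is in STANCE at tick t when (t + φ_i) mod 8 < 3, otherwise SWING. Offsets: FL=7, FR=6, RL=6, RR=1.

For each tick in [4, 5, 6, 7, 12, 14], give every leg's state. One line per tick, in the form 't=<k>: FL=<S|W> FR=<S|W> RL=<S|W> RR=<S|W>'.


t=4: phase=(3,2,2,5) vs β=3 → FL=W FR=S RL=S RR=W
t=5: phase=(4,3,3,6) vs β=3 → FL=W FR=W RL=W RR=W
t=6: phase=(5,4,4,7) vs β=3 → FL=W FR=W RL=W RR=W
t=7: phase=(6,5,5,0) vs β=3 → FL=W FR=W RL=W RR=S
t=12: phase=(3,2,2,5) vs β=3 → FL=W FR=S RL=S RR=W
t=14: phase=(5,4,4,7) vs β=3 → FL=W FR=W RL=W RR=W

t=4: FL=W FR=S RL=S RR=W
t=5: FL=W FR=W RL=W RR=W
t=6: FL=W FR=W RL=W RR=W
t=7: FL=W FR=W RL=W RR=S
t=12: FL=W FR=S RL=S RR=W
t=14: FL=W FR=W RL=W RR=W


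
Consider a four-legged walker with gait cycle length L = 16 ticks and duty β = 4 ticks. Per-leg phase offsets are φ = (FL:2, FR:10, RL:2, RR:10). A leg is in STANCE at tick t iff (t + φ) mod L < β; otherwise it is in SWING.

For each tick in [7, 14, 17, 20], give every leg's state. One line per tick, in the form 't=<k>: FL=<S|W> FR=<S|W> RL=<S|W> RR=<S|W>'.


t=7: FL=W FR=S RL=W RR=S
t=14: FL=S FR=W RL=S RR=W
t=17: FL=S FR=W RL=S RR=W
t=20: FL=W FR=W RL=W RR=W

t=7: phase=(9,1,9,1) vs β=4 → FL=W FR=S RL=W RR=S
t=14: phase=(0,8,0,8) vs β=4 → FL=S FR=W RL=S RR=W
t=17: phase=(3,11,3,11) vs β=4 → FL=S FR=W RL=S RR=W
t=20: phase=(6,14,6,14) vs β=4 → FL=W FR=W RL=W RR=W


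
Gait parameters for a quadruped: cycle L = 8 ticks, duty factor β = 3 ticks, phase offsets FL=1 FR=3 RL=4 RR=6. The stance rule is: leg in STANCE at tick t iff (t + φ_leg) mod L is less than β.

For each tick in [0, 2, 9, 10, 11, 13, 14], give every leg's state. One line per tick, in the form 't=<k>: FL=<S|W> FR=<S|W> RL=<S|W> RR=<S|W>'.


t=0: FL=S FR=W RL=W RR=W
t=2: FL=W FR=W RL=W RR=S
t=9: FL=S FR=W RL=W RR=W
t=10: FL=W FR=W RL=W RR=S
t=11: FL=W FR=W RL=W RR=S
t=13: FL=W FR=S RL=S RR=W
t=14: FL=W FR=S RL=S RR=W

t=0: phase=(1,3,4,6) vs β=3 → FL=S FR=W RL=W RR=W
t=2: phase=(3,5,6,0) vs β=3 → FL=W FR=W RL=W RR=S
t=9: phase=(2,4,5,7) vs β=3 → FL=S FR=W RL=W RR=W
t=10: phase=(3,5,6,0) vs β=3 → FL=W FR=W RL=W RR=S
t=11: phase=(4,6,7,1) vs β=3 → FL=W FR=W RL=W RR=S
t=13: phase=(6,0,1,3) vs β=3 → FL=W FR=S RL=S RR=W
t=14: phase=(7,1,2,4) vs β=3 → FL=W FR=S RL=S RR=W


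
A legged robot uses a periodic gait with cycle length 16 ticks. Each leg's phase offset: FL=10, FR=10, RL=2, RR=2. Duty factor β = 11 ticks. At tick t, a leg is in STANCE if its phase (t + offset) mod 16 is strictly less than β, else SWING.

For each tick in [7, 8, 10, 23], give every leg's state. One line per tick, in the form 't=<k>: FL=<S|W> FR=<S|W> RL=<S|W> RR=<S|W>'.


t=7: phase=(1,1,9,9) vs β=11 → FL=S FR=S RL=S RR=S
t=8: phase=(2,2,10,10) vs β=11 → FL=S FR=S RL=S RR=S
t=10: phase=(4,4,12,12) vs β=11 → FL=S FR=S RL=W RR=W
t=23: phase=(1,1,9,9) vs β=11 → FL=S FR=S RL=S RR=S

t=7: FL=S FR=S RL=S RR=S
t=8: FL=S FR=S RL=S RR=S
t=10: FL=S FR=S RL=W RR=W
t=23: FL=S FR=S RL=S RR=S


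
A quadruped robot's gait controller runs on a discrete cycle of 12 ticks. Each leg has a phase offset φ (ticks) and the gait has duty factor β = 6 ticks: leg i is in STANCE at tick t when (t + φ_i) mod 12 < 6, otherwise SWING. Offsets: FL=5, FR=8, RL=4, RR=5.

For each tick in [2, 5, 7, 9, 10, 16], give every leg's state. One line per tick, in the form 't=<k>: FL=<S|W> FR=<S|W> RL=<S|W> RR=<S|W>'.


t=2: phase=(7,10,6,7) vs β=6 → FL=W FR=W RL=W RR=W
t=5: phase=(10,1,9,10) vs β=6 → FL=W FR=S RL=W RR=W
t=7: phase=(0,3,11,0) vs β=6 → FL=S FR=S RL=W RR=S
t=9: phase=(2,5,1,2) vs β=6 → FL=S FR=S RL=S RR=S
t=10: phase=(3,6,2,3) vs β=6 → FL=S FR=W RL=S RR=S
t=16: phase=(9,0,8,9) vs β=6 → FL=W FR=S RL=W RR=W

t=2: FL=W FR=W RL=W RR=W
t=5: FL=W FR=S RL=W RR=W
t=7: FL=S FR=S RL=W RR=S
t=9: FL=S FR=S RL=S RR=S
t=10: FL=S FR=W RL=S RR=S
t=16: FL=W FR=S RL=W RR=W


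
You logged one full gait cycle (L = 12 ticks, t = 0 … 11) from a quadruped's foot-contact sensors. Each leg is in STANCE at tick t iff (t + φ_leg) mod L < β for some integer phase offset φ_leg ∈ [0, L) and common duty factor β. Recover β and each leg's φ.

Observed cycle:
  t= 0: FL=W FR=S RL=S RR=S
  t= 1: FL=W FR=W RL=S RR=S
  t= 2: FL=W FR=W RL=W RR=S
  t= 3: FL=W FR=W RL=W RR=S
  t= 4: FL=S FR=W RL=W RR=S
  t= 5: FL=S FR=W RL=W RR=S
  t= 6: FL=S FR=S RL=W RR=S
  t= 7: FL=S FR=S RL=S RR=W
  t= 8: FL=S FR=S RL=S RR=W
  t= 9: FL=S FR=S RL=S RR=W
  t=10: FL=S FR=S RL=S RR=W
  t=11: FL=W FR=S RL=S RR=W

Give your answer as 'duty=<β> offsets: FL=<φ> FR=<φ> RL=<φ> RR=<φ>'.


duty=7 offsets: FL=8 FR=6 RL=5 RR=0

duty β = stance ticks per leg = 7
FL: stance ticks = 7; W→S at t=4 → φ=8
FR: stance ticks = 7; W→S at t=6 → φ=6
RL: stance ticks = 7; W→S at t=7 → φ=5
RR: stance ticks = 7; W→S at t=0 → φ=0


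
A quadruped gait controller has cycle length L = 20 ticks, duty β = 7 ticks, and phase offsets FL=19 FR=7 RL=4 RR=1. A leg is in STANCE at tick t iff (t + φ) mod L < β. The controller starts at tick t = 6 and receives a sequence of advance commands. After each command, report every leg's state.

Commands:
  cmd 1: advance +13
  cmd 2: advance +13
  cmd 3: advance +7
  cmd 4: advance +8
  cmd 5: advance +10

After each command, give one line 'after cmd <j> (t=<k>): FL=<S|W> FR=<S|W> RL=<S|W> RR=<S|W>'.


after cmd 1 (t=19): FL=W FR=S RL=S RR=S
after cmd 2 (t=32): FL=W FR=W RL=W RR=W
after cmd 3 (t=39): FL=W FR=S RL=S RR=S
after cmd 4 (t=47): FL=S FR=W RL=W RR=W
after cmd 5 (t=57): FL=W FR=S RL=S RR=W

start t=6: FL=S FR=W RL=W RR=W
cmd 1: advance +13 → t=19, phase=(18,6,3,0) → FL=W FR=S RL=S RR=S
cmd 2: advance +13 → t=32, phase=(11,19,16,13) → FL=W FR=W RL=W RR=W
cmd 3: advance +7 → t=39, phase=(18,6,3,0) → FL=W FR=S RL=S RR=S
cmd 4: advance +8 → t=47, phase=(6,14,11,8) → FL=S FR=W RL=W RR=W
cmd 5: advance +10 → t=57, phase=(16,4,1,18) → FL=W FR=S RL=S RR=W


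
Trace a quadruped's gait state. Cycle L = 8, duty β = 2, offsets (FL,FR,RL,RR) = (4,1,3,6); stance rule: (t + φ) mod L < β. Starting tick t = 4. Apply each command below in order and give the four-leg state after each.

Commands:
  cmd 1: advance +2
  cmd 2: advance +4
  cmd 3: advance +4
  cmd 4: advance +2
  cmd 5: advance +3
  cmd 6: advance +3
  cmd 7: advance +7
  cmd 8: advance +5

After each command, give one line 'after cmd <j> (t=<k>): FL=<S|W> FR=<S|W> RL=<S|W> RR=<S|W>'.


start t=4: FL=S FR=W RL=W RR=W
cmd 1: advance +2 → t=6, phase=(2,7,1,4) → FL=W FR=W RL=S RR=W
cmd 2: advance +4 → t=10, phase=(6,3,5,0) → FL=W FR=W RL=W RR=S
cmd 3: advance +4 → t=14, phase=(2,7,1,4) → FL=W FR=W RL=S RR=W
cmd 4: advance +2 → t=16, phase=(4,1,3,6) → FL=W FR=S RL=W RR=W
cmd 5: advance +3 → t=19, phase=(7,4,6,1) → FL=W FR=W RL=W RR=S
cmd 6: advance +3 → t=22, phase=(2,7,1,4) → FL=W FR=W RL=S RR=W
cmd 7: advance +7 → t=29, phase=(1,6,0,3) → FL=S FR=W RL=S RR=W
cmd 8: advance +5 → t=34, phase=(6,3,5,0) → FL=W FR=W RL=W RR=S

after cmd 1 (t=6): FL=W FR=W RL=S RR=W
after cmd 2 (t=10): FL=W FR=W RL=W RR=S
after cmd 3 (t=14): FL=W FR=W RL=S RR=W
after cmd 4 (t=16): FL=W FR=S RL=W RR=W
after cmd 5 (t=19): FL=W FR=W RL=W RR=S
after cmd 6 (t=22): FL=W FR=W RL=S RR=W
after cmd 7 (t=29): FL=S FR=W RL=S RR=W
after cmd 8 (t=34): FL=W FR=W RL=W RR=S


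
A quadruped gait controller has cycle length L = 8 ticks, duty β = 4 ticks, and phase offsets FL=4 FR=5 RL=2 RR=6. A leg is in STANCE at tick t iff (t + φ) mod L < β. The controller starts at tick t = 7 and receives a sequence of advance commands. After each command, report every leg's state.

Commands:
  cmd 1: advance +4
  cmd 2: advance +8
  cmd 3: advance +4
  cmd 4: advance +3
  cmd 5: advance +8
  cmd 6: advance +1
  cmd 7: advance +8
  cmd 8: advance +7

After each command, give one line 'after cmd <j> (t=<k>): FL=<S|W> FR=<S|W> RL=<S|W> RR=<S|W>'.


start t=7: FL=S FR=W RL=S RR=W
cmd 1: advance +4 → t=11, phase=(7,0,5,1) → FL=W FR=S RL=W RR=S
cmd 2: advance +8 → t=19, phase=(7,0,5,1) → FL=W FR=S RL=W RR=S
cmd 3: advance +4 → t=23, phase=(3,4,1,5) → FL=S FR=W RL=S RR=W
cmd 4: advance +3 → t=26, phase=(6,7,4,0) → FL=W FR=W RL=W RR=S
cmd 5: advance +8 → t=34, phase=(6,7,4,0) → FL=W FR=W RL=W RR=S
cmd 6: advance +1 → t=35, phase=(7,0,5,1) → FL=W FR=S RL=W RR=S
cmd 7: advance +8 → t=43, phase=(7,0,5,1) → FL=W FR=S RL=W RR=S
cmd 8: advance +7 → t=50, phase=(6,7,4,0) → FL=W FR=W RL=W RR=S

after cmd 1 (t=11): FL=W FR=S RL=W RR=S
after cmd 2 (t=19): FL=W FR=S RL=W RR=S
after cmd 3 (t=23): FL=S FR=W RL=S RR=W
after cmd 4 (t=26): FL=W FR=W RL=W RR=S
after cmd 5 (t=34): FL=W FR=W RL=W RR=S
after cmd 6 (t=35): FL=W FR=S RL=W RR=S
after cmd 7 (t=43): FL=W FR=S RL=W RR=S
after cmd 8 (t=50): FL=W FR=W RL=W RR=S


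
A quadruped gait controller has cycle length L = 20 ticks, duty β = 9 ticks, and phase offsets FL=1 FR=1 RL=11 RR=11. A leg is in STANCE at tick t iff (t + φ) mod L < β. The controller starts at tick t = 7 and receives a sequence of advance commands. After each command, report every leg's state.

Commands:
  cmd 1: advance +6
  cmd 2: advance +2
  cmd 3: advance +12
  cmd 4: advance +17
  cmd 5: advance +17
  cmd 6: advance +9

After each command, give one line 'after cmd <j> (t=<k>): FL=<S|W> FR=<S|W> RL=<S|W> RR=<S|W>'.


start t=7: FL=S FR=S RL=W RR=W
cmd 1: advance +6 → t=13, phase=(14,14,4,4) → FL=W FR=W RL=S RR=S
cmd 2: advance +2 → t=15, phase=(16,16,6,6) → FL=W FR=W RL=S RR=S
cmd 3: advance +12 → t=27, phase=(8,8,18,18) → FL=S FR=S RL=W RR=W
cmd 4: advance +17 → t=44, phase=(5,5,15,15) → FL=S FR=S RL=W RR=W
cmd 5: advance +17 → t=61, phase=(2,2,12,12) → FL=S FR=S RL=W RR=W
cmd 6: advance +9 → t=70, phase=(11,11,1,1) → FL=W FR=W RL=S RR=S

after cmd 1 (t=13): FL=W FR=W RL=S RR=S
after cmd 2 (t=15): FL=W FR=W RL=S RR=S
after cmd 3 (t=27): FL=S FR=S RL=W RR=W
after cmd 4 (t=44): FL=S FR=S RL=W RR=W
after cmd 5 (t=61): FL=S FR=S RL=W RR=W
after cmd 6 (t=70): FL=W FR=W RL=S RR=S


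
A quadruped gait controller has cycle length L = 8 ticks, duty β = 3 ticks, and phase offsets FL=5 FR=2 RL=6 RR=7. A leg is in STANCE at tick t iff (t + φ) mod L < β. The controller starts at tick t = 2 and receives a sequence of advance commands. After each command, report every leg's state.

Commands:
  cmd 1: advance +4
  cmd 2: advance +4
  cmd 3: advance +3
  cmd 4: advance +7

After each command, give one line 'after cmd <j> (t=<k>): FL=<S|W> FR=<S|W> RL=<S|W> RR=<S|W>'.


after cmd 1 (t=6): FL=W FR=S RL=W RR=W
after cmd 2 (t=10): FL=W FR=W RL=S RR=S
after cmd 3 (t=13): FL=S FR=W RL=W RR=W
after cmd 4 (t=20): FL=S FR=W RL=S RR=W

start t=2: FL=W FR=W RL=S RR=S
cmd 1: advance +4 → t=6, phase=(3,0,4,5) → FL=W FR=S RL=W RR=W
cmd 2: advance +4 → t=10, phase=(7,4,0,1) → FL=W FR=W RL=S RR=S
cmd 3: advance +3 → t=13, phase=(2,7,3,4) → FL=S FR=W RL=W RR=W
cmd 4: advance +7 → t=20, phase=(1,6,2,3) → FL=S FR=W RL=S RR=W


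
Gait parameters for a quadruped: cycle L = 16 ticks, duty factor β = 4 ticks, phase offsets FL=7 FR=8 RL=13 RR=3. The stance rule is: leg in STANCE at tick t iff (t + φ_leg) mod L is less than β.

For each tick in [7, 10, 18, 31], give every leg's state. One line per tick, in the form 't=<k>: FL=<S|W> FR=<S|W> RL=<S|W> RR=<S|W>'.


t=7: FL=W FR=W RL=W RR=W
t=10: FL=S FR=S RL=W RR=W
t=18: FL=W FR=W RL=W RR=W
t=31: FL=W FR=W RL=W RR=S

t=7: phase=(14,15,4,10) vs β=4 → FL=W FR=W RL=W RR=W
t=10: phase=(1,2,7,13) vs β=4 → FL=S FR=S RL=W RR=W
t=18: phase=(9,10,15,5) vs β=4 → FL=W FR=W RL=W RR=W
t=31: phase=(6,7,12,2) vs β=4 → FL=W FR=W RL=W RR=S


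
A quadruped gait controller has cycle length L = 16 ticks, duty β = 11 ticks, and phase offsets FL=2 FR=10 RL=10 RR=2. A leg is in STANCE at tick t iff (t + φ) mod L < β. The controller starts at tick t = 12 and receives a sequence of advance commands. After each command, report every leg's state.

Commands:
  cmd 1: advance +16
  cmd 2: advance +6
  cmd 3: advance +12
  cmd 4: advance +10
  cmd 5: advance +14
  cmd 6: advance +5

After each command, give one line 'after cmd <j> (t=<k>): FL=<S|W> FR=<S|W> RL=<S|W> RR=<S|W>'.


after cmd 1 (t=28): FL=W FR=S RL=S RR=W
after cmd 2 (t=34): FL=S FR=W RL=W RR=S
after cmd 3 (t=46): FL=S FR=S RL=S RR=S
after cmd 4 (t=56): FL=S FR=S RL=S RR=S
after cmd 5 (t=70): FL=S FR=S RL=S RR=S
after cmd 6 (t=75): FL=W FR=S RL=S RR=W

start t=12: FL=W FR=S RL=S RR=W
cmd 1: advance +16 → t=28, phase=(14,6,6,14) → FL=W FR=S RL=S RR=W
cmd 2: advance +6 → t=34, phase=(4,12,12,4) → FL=S FR=W RL=W RR=S
cmd 3: advance +12 → t=46, phase=(0,8,8,0) → FL=S FR=S RL=S RR=S
cmd 4: advance +10 → t=56, phase=(10,2,2,10) → FL=S FR=S RL=S RR=S
cmd 5: advance +14 → t=70, phase=(8,0,0,8) → FL=S FR=S RL=S RR=S
cmd 6: advance +5 → t=75, phase=(13,5,5,13) → FL=W FR=S RL=S RR=W


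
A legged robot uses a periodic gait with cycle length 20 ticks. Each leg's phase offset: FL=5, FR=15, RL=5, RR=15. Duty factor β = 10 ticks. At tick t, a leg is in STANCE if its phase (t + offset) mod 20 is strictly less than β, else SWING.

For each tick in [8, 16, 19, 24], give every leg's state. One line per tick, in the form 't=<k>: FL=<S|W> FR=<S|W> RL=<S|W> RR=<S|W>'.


t=8: phase=(13,3,13,3) vs β=10 → FL=W FR=S RL=W RR=S
t=16: phase=(1,11,1,11) vs β=10 → FL=S FR=W RL=S RR=W
t=19: phase=(4,14,4,14) vs β=10 → FL=S FR=W RL=S RR=W
t=24: phase=(9,19,9,19) vs β=10 → FL=S FR=W RL=S RR=W

t=8: FL=W FR=S RL=W RR=S
t=16: FL=S FR=W RL=S RR=W
t=19: FL=S FR=W RL=S RR=W
t=24: FL=S FR=W RL=S RR=W


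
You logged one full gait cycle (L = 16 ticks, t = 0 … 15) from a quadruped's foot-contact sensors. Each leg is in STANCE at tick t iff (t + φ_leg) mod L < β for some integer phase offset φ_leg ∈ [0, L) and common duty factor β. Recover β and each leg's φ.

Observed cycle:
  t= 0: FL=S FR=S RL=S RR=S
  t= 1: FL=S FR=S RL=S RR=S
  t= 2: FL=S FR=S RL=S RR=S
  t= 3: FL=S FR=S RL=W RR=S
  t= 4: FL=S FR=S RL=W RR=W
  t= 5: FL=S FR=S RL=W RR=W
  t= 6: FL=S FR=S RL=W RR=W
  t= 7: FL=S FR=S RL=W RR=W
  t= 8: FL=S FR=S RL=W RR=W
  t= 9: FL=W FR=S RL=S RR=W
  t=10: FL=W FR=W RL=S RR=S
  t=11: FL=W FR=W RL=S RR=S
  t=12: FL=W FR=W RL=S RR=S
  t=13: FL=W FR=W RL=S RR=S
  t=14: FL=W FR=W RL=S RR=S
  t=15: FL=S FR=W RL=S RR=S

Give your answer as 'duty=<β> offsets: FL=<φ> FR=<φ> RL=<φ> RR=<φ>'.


duty β = stance ticks per leg = 10
FL: stance ticks = 10; W→S at t=15 → φ=1
FR: stance ticks = 10; W→S at t=0 → φ=0
RL: stance ticks = 10; W→S at t=9 → φ=7
RR: stance ticks = 10; W→S at t=10 → φ=6

duty=10 offsets: FL=1 FR=0 RL=7 RR=6
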